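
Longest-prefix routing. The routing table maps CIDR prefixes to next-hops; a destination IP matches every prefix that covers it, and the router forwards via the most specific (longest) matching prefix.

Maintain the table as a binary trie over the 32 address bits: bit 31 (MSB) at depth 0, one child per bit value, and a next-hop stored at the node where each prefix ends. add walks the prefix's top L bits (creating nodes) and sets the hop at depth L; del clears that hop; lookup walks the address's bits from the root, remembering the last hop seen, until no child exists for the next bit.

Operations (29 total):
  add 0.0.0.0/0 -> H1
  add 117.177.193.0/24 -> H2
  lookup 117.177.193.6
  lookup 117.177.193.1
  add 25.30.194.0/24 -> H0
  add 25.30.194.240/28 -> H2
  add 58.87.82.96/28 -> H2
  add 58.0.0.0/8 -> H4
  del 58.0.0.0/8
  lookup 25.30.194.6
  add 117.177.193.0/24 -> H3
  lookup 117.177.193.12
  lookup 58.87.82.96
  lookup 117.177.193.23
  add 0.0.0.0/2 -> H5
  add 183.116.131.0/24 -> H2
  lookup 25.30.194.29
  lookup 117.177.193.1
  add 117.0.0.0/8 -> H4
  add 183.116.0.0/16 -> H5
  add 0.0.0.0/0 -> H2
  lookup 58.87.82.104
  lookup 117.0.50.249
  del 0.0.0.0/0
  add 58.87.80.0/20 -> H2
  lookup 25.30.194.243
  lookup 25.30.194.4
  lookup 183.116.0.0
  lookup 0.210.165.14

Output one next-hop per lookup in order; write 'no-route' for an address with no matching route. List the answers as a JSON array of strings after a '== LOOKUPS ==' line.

Trace:
  add 0.0.0.0/0 -> H1 at depth 0
  add 117.177.193.0/24 -> H2 at depth 24
  Q 117.177.193.6: descend 011101011011000111000001 ; hops seen [H1,H2] ; pick H2
  Q 117.177.193.1: descend 011101011011000111000001 ; hops seen [H1,H2] ; pick H2
  add 25.30.194.0/24 -> H0 at depth 24
  add 25.30.194.240/28 -> H2 at depth 28
  add 58.87.82.96/28 -> H2 at depth 28
  add 58.0.0.0/8 -> H4 at depth 8
  - 58.0.0.0/8 clear@8
  Q 25.30.194.6: descend 000110010001111011000010 ; hops seen [H1,H0] ; pick H0
  add 117.177.193.0/24 -> H3 at depth 24
  Q 117.177.193.12: descend 011101011011000111000001 ; hops seen [H1,H3] ; pick H3
  Q 58.87.82.96: descend 0011101001010111010100100110 ; hops seen [H1,H2] ; pick H2
  Q 117.177.193.23: descend 011101011011000111000001 ; hops seen [H1,H3] ; pick H3
  add 0.0.0.0/2 -> H5 at depth 2
  add 183.116.131.0/24 -> H2 at depth 24
  Q 25.30.194.29: descend 000110010001111011000010 ; hops seen [H1,H5,H0] ; pick H0
  Q 117.177.193.1: descend 011101011011000111000001 ; hops seen [H1,H3] ; pick H3
  add 117.0.0.0/8 -> H4 at depth 8
  add 183.116.0.0/16 -> H5 at depth 16
  add 0.0.0.0/0 -> H2 at depth 0
  Q 58.87.82.104: descend 0011101001010111010100100110 ; hops seen [H2,H5,H2] ; pick H2
  Q 117.0.50.249: descend 01110101 ; hops seen [H2,H4] ; pick H4
  - 0.0.0.0/0 clear@0
  add 58.87.80.0/20 -> H2 at depth 20
  Q 25.30.194.243: descend 0001100100011110110000101111 ; hops seen [H5,H0,H2] ; pick H2
  Q 25.30.194.4: descend 000110010001111011000010 ; hops seen [H5,H0] ; pick H0
  Q 183.116.0.0: descend 1011011101110100 ; hops seen [H5] ; pick H5
  Q 0.210.165.14: descend 000 ; hops seen [H5] ; pick H5

== LOOKUPS ==
["H2","H2","H0","H3","H2","H3","H0","H3","H2","H4","H2","H0","H5","H5"]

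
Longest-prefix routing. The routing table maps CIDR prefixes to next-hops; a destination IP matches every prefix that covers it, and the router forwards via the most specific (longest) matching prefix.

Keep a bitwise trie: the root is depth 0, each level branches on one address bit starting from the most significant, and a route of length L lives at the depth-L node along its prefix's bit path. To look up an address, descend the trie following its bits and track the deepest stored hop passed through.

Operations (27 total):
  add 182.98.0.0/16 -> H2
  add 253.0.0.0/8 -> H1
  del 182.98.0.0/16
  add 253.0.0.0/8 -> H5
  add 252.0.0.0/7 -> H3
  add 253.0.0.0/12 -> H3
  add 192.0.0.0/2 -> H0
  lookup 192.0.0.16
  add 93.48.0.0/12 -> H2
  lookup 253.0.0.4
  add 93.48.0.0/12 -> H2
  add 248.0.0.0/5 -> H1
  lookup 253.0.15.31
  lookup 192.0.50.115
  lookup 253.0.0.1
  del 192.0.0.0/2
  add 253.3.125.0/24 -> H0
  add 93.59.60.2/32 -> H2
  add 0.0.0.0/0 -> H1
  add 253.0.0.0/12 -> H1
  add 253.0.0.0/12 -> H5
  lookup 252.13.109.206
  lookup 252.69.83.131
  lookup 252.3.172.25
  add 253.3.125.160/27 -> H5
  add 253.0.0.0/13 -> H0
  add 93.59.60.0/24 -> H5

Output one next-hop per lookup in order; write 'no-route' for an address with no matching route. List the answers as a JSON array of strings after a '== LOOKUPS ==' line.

Process each operation:
  add 182.98.0.0/16 -> H2 at depth 16
  add 253.0.0.0/8 -> H1 at depth 8
  del 182.98.0.0/16 (clear depth 16)
  add 253.0.0.0/8 -> H5 at depth 8
  add 252.0.0.0/7 -> H3 at depth 7
  add 253.0.0.0/12 -> H3 at depth 12
  add 192.0.0.0/2 -> H0 at depth 2
  lookup 192.0.0.16: bits 11 walk d0:-→d1:-→d2:H0 -> H0
  add 93.48.0.0/12 -> H2 at depth 12
  lookup 253.0.0.4: bits 111111010000 walk d0:-→d1:-→d2:H0→d3:-→d4:-→d5:-→d6:-→d7:H3→d8:H5→d9:-→d10:-→d11:-→d12:H3 -> H3
  add 93.48.0.0/12 -> H2 at depth 12
  add 248.0.0.0/5 -> H1 at depth 5
  lookup 253.0.15.31: bits 111111010000 walk d0:-→d1:-→d2:H0→d3:-→d4:-→d5:H1→d6:-→d7:H3→d8:H5→d9:-→d10:-→d11:-→d12:H3 -> H3
  lookup 192.0.50.115: bits 11 walk d0:-→d1:-→d2:H0 -> H0
  lookup 253.0.0.1: bits 111111010000 walk d0:-→d1:-→d2:H0→d3:-→d4:-→d5:H1→d6:-→d7:H3→d8:H5→d9:-→d10:-→d11:-→d12:H3 -> H3
  del 192.0.0.0/2 (clear depth 2)
  add 253.3.125.0/24 -> H0 at depth 24
  add 93.59.60.2/32 -> H2 at depth 32
  add 0.0.0.0/0 -> H1 at depth 0
  add 253.0.0.0/12 -> H1 at depth 12
  add 253.0.0.0/12 -> H5 at depth 12
  lookup 252.13.109.206: bits 1111110 walk d0:H1→d1:-→d2:-→d3:-→d4:-→d5:H1→d6:-→d7:H3 -> H3
  lookup 252.69.83.131: bits 1111110 walk d0:H1→d1:-→d2:-→d3:-→d4:-→d5:H1→d6:-→d7:H3 -> H3
  lookup 252.3.172.25: bits 1111110 walk d0:H1→d1:-→d2:-→d3:-→d4:-→d5:H1→d6:-→d7:H3 -> H3
  add 253.3.125.160/27 -> H5 at depth 27
  add 253.0.0.0/13 -> H0 at depth 13
  add 93.59.60.0/24 -> H5 at depth 24

== LOOKUPS ==
["H0","H3","H3","H0","H3","H3","H3","H3"]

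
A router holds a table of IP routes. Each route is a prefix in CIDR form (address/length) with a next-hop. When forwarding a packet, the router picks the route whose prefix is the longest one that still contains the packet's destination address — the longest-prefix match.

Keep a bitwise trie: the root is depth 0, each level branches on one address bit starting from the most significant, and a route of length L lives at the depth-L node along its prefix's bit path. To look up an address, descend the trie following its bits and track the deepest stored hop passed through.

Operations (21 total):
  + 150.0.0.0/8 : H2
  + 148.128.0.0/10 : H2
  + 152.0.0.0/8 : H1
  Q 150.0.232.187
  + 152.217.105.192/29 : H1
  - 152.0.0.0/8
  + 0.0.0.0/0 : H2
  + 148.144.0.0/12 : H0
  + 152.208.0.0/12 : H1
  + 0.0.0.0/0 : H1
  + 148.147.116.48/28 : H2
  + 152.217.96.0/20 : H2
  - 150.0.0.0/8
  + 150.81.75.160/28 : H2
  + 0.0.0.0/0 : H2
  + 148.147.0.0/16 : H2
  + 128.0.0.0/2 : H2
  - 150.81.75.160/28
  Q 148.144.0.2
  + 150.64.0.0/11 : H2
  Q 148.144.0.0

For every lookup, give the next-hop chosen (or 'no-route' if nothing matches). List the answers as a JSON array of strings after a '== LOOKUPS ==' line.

Apply in order:
  add 150.0.0.0/8 -> H2 at depth 8
  add 148.128.0.0/10 -> H2 at depth 10
  add 152.0.0.0/8 -> H1 at depth 8
  lookup 150.0.232.187: bits 10010110 walk d0:-→d1:-→d2:-→d3:-→d4:-→d5:-→d6:-→d7:-→d8:H2 -> H2
  add 152.217.105.192/29 -> H1 at depth 29
  - 152.0.0.0/8 clear@8
  add 0.0.0.0/0 -> H2 at depth 0
  add 148.144.0.0/12 -> H0 at depth 12
  add 152.208.0.0/12 -> H1 at depth 12
  add 0.0.0.0/0 -> H1 at depth 0
  add 148.147.116.48/28 -> H2 at depth 28
  add 152.217.96.0/20 -> H2 at depth 20
  - 150.0.0.0/8 clear@8
  add 150.81.75.160/28 -> H2 at depth 28
  add 0.0.0.0/0 -> H2 at depth 0
  add 148.147.0.0/16 -> H2 at depth 16
  add 128.0.0.0/2 -> H2 at depth 2
  - 150.81.75.160/28 clear@28
  lookup 148.144.0.2: bits 10010100100100 walk d0:H2→d1:-→d2:H2→d3:-→d4:-→d5:-→d6:-→d7:-→d8:-→d9:-→d10:H2→d11:-→d12:H0→d13:-→d14:- -> H0
  add 150.64.0.0/11 -> H2 at depth 11
  lookup 148.144.0.0: bits 10010100100100 walk d0:H2→d1:-→d2:H2→d3:-→d4:-→d5:-→d6:-→d7:-→d8:-→d9:-→d10:H2→d11:-→d12:H0→d13:-→d14:- -> H0

== LOOKUPS ==
["H2","H0","H0"]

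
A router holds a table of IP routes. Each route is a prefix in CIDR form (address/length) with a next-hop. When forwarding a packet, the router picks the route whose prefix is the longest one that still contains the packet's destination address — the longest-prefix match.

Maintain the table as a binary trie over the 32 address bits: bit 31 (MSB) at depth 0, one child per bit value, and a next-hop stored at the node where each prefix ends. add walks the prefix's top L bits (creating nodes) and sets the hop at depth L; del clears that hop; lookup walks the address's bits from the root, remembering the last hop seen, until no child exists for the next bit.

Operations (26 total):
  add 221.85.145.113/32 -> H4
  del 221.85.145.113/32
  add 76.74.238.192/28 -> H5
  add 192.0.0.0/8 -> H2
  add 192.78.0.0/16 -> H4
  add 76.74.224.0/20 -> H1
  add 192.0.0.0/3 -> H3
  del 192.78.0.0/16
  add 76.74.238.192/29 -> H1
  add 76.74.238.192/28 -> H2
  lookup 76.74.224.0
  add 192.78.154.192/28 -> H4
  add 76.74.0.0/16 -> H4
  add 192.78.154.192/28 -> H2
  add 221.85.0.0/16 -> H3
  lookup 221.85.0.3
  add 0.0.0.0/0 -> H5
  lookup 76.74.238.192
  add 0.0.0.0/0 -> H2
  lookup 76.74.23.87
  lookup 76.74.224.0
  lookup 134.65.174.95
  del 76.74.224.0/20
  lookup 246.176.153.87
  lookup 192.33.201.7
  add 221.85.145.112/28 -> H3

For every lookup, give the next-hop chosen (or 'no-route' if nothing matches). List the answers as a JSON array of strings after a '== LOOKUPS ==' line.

Trace:
  add 221.85.145.113/32 -> H4 at depth 32
  del 221.85.145.113/32 (clear depth 32)
  add 76.74.238.192/28 -> H5 at depth 28
  add 192.0.0.0/8 -> H2 at depth 8
  add 192.78.0.0/16 -> H4 at depth 16
  add 76.74.224.0/20 -> H1 at depth 20
  add 192.0.0.0/3 -> H3 at depth 3
  del 192.78.0.0/16 (clear depth 16)
  add 76.74.238.192/29 -> H1 at depth 29
  add 76.74.238.192/28 -> H2 at depth 28
  Q 76.74.224.0: descend 01001100010010101110 ; hops seen [H1] ; pick H1
  add 192.78.154.192/28 -> H4 at depth 28
  add 76.74.0.0/16 -> H4 at depth 16
  add 192.78.154.192/28 -> H2 at depth 28
  add 221.85.0.0/16 -> H3 at depth 16
  Q 221.85.0.3: descend 1101110101010101 ; hops seen [H3,H3] ; pick H3
  add 0.0.0.0/0 -> H5 at depth 0
  Q 76.74.238.192: descend 01001100010010101110111011000 ; hops seen [H5,H4,H1,H2,H1] ; pick H1
  add 0.0.0.0/0 -> H2 at depth 0
  Q 76.74.23.87: descend 0100110001001010 ; hops seen [H2,H4] ; pick H4
  Q 76.74.224.0: descend 01001100010010101110 ; hops seen [H2,H4,H1] ; pick H1
  Q 134.65.174.95: descend 1 ; hops seen [H2] ; pick H2
  del 76.74.224.0/20 (clear depth 20)
  Q 246.176.153.87: descend 11 ; hops seen [H2] ; pick H2
  Q 192.33.201.7: descend 110000000 ; hops seen [H2,H3,H2] ; pick H2
  add 221.85.145.112/28 -> H3 at depth 28

== LOOKUPS ==
["H1","H3","H1","H4","H1","H2","H2","H2"]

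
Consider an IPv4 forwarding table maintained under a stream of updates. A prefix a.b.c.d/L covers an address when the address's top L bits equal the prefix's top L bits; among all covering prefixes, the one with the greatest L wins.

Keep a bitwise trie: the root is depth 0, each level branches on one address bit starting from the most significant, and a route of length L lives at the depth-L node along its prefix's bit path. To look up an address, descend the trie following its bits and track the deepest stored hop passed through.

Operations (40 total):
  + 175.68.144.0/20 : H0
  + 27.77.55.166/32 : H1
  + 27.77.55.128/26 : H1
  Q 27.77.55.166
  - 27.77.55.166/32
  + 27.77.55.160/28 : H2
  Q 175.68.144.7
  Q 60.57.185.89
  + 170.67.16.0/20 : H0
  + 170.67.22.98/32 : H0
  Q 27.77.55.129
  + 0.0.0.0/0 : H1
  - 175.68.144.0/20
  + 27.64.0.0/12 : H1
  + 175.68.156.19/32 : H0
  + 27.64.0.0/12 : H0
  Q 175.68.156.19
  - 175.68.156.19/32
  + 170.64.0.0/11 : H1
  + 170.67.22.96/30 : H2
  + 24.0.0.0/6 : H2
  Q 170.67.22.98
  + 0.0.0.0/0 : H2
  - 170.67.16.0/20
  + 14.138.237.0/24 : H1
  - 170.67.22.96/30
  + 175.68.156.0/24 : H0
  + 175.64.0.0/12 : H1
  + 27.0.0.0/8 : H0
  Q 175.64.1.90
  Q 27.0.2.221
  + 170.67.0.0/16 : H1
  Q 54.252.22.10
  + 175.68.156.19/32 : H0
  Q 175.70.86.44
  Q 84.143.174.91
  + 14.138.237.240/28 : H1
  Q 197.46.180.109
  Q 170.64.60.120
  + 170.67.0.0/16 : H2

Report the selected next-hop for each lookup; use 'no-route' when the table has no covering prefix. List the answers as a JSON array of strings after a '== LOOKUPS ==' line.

Apply in order:
  add 175.68.144.0/20 -> H0 at depth 20
  add 27.77.55.166/32 -> H1 at depth 32
  add 27.77.55.128/26 -> H1 at depth 26
  lookup 27.77.55.166: bits 00011011010011010011011110100110 walk d0:-→d1:-→d2:-→d3:-→d4:-→d5:-→d6:-→d7:-→d8:-→d9:-→d10:-→d11:-→d12:-→d13:-→d14:-→d15:-→d16:-→d17:-→d18:-→d19:-→d20:-→d21:-→d22:-→d23:-→d24:-→d25:-→d26:H1→d27:-→d28:-→d29:-→d30:-→d31:-→d32:H1 -> H1
  - 27.77.55.166/32 clear@32
  add 27.77.55.160/28 -> H2 at depth 28
  lookup 175.68.144.7: bits 10101111010001001001 walk d0:-→d1:-→d2:-→d3:-→d4:-→d5:-→d6:-→d7:-→d8:-→d9:-→d10:-→d11:-→d12:-→d13:-→d14:-→d15:-→d16:-→d17:-→d18:-→d19:-→d20:H0 -> H0
  lookup 60.57.185.89: bits 00 walk d0:-→d1:-→d2:- -> no-route
  add 170.67.16.0/20 -> H0 at depth 20
  add 170.67.22.98/32 -> H0 at depth 32
  lookup 27.77.55.129: bits 00011011010011010011011110 walk d0:-→d1:-→d2:-→d3:-→d4:-→d5:-→d6:-→d7:-→d8:-→d9:-→d10:-→d11:-→d12:-→d13:-→d14:-→d15:-→d16:-→d17:-→d18:-→d19:-→d20:-→d21:-→d22:-→d23:-→d24:-→d25:-→d26:H1 -> H1
  add 0.0.0.0/0 -> H1 at depth 0
  - 175.68.144.0/20 clear@20
  add 27.64.0.0/12 -> H1 at depth 12
  add 175.68.156.19/32 -> H0 at depth 32
  add 27.64.0.0/12 -> H0 at depth 12
  lookup 175.68.156.19: bits 10101111010001001001110000010011 walk d0:H1→d1:-→d2:-→d3:-→d4:-→d5:-→d6:-→d7:-→d8:-→d9:-→d10:-→d11:-→d12:-→d13:-→d14:-→d15:-→d16:-→d17:-→d18:-→d19:-→d20:-→d21:-→d22:-→d23:-→d24:-→d25:-→d26:-→d27:-→d28:-→d29:-→d30:-→d31:-→d32:H0 -> H0
  - 175.68.156.19/32 clear@32
  add 170.64.0.0/11 -> H1 at depth 11
  add 170.67.22.96/30 -> H2 at depth 30
  add 24.0.0.0/6 -> H2 at depth 6
  lookup 170.67.22.98: bits 10101010010000110001011001100010 walk d0:H1→d1:-→d2:-→d3:-→d4:-→d5:-→d6:-→d7:-→d8:-→d9:-→d10:-→d11:H1→d12:-→d13:-→d14:-→d15:-→d16:-→d17:-→d18:-→d19:-→d20:H0→d21:-→d22:-→d23:-→d24:-→d25:-→d26:-→d27:-→d28:-→d29:-→d30:H2→d31:-→d32:H0 -> H0
  add 0.0.0.0/0 -> H2 at depth 0
  - 170.67.16.0/20 clear@20
  add 14.138.237.0/24 -> H1 at depth 24
  - 170.67.22.96/30 clear@30
  add 175.68.156.0/24 -> H0 at depth 24
  add 175.64.0.0/12 -> H1 at depth 12
  add 27.0.0.0/8 -> H0 at depth 8
  lookup 175.64.1.90: bits 1010111101000 walk d0:H2→d1:-→d2:-→d3:-→d4:-→d5:-→d6:-→d7:-→d8:-→d9:-→d10:-→d11:-→d12:H1→d13:- -> H1
  lookup 27.0.2.221: bits 000110110 walk d0:H2→d1:-→d2:-→d3:-→d4:-→d5:-→d6:H2→d7:-→d8:H0→d9:- -> H0
  add 170.67.0.0/16 -> H1 at depth 16
  lookup 54.252.22.10: bits 00 walk d0:H2→d1:-→d2:- -> H2
  add 175.68.156.19/32 -> H0 at depth 32
  lookup 175.70.86.44: bits 10101111010001 walk d0:H2→d1:-→d2:-→d3:-→d4:-→d5:-→d6:-→d7:-→d8:-→d9:-→d10:-→d11:-→d12:H1→d13:-→d14:- -> H1
  lookup 84.143.174.91: bits 0 walk d0:H2→d1:- -> H2
  add 14.138.237.240/28 -> H1 at depth 28
  lookup 197.46.180.109: bits 1 walk d0:H2→d1:- -> H2
  lookup 170.64.60.120: bits 10101010010000 walk d0:H2→d1:-→d2:-→d3:-→d4:-→d5:-→d6:-→d7:-→d8:-→d9:-→d10:-→d11:H1→d12:-→d13:-→d14:- -> H1
  add 170.67.0.0/16 -> H2 at depth 16

== LOOKUPS ==
["H1","H0","no-route","H1","H0","H0","H1","H0","H2","H1","H2","H2","H1"]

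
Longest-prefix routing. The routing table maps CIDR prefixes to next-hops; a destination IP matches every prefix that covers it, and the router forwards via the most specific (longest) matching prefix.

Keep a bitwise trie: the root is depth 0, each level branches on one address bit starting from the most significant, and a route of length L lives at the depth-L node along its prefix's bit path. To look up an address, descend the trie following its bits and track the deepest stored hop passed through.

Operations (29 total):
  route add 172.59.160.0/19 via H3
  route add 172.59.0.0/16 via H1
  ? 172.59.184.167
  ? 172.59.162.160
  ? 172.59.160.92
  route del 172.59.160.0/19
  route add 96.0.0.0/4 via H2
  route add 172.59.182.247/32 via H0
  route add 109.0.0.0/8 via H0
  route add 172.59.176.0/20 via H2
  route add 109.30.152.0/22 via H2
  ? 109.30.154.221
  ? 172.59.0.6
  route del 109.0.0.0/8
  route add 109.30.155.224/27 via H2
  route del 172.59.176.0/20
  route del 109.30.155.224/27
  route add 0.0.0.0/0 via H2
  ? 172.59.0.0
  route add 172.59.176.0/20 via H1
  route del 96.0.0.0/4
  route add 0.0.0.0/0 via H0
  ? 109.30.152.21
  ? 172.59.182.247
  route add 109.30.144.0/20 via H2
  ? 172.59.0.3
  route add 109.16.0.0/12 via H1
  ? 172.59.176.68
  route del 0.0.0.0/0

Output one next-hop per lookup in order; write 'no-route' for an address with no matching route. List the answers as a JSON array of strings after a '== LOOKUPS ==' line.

Process each operation:
  + 172.59.160.0/19 (H3) depth=19
  + 172.59.0.0/16 (H1) depth=16
  ? 172.59.184.167  path d0:-→d1:-→d2:-→d3:-→d4:-→d5:-→d6:-→d7:-→d8:-→d9:-→d10:-→d11:-→d12:-→d13:-→d14:-→d15:-→d16:H1→d17:-→d18:-→d19:H3  best=H3
  ? 172.59.162.160  path d0:-→d1:-→d2:-→d3:-→d4:-→d5:-→d6:-→d7:-→d8:-→d9:-→d10:-→d11:-→d12:-→d13:-→d14:-→d15:-→d16:H1→d17:-→d18:-→d19:H3  best=H3
  ? 172.59.160.92  path d0:-→d1:-→d2:-→d3:-→d4:-→d5:-→d6:-→d7:-→d8:-→d9:-→d10:-→d11:-→d12:-→d13:-→d14:-→d15:-→d16:H1→d17:-→d18:-→d19:H3  best=H3
  del 172.59.160.0/19 (clear depth 19)
  + 96.0.0.0/4 (H2) depth=4
  + 172.59.182.247/32 (H0) depth=32
  + 109.0.0.0/8 (H0) depth=8
  + 172.59.176.0/20 (H2) depth=20
  + 109.30.152.0/22 (H2) depth=22
  ? 109.30.154.221  path d0:-→d1:-→d2:-→d3:-→d4:H2→d5:-→d6:-→d7:-→d8:H0→d9:-→d10:-→d11:-→d12:-→d13:-→d14:-→d15:-→d16:-→d17:-→d18:-→d19:-→d20:-→d21:-→d22:H2  best=H2
  ? 172.59.0.6  path d0:-→d1:-→d2:-→d3:-→d4:-→d5:-→d6:-→d7:-→d8:-→d9:-→d10:-→d11:-→d12:-→d13:-→d14:-→d15:-→d16:H1  best=H1
  del 109.0.0.0/8 (clear depth 8)
  + 109.30.155.224/27 (H2) depth=27
  del 172.59.176.0/20 (clear depth 20)
  del 109.30.155.224/27 (clear depth 27)
  + 0.0.0.0/0 (H2) depth=0
  ? 172.59.0.0  path d0:H2→d1:-→d2:-→d3:-→d4:-→d5:-→d6:-→d7:-→d8:-→d9:-→d10:-→d11:-→d12:-→d13:-→d14:-→d15:-→d16:H1  best=H1
  + 172.59.176.0/20 (H1) depth=20
  del 96.0.0.0/4 (clear depth 4)
  + 0.0.0.0/0 (H0) depth=0
  ? 109.30.152.21  path d0:H0→d1:-→d2:-→d3:-→d4:-→d5:-→d6:-→d7:-→d8:-→d9:-→d10:-→d11:-→d12:-→d13:-→d14:-→d15:-→d16:-→d17:-→d18:-→d19:-→d20:-→d21:-→d22:H2  best=H2
  ? 172.59.182.247  path d0:H0→d1:-→d2:-→d3:-→d4:-→d5:-→d6:-→d7:-→d8:-→d9:-→d10:-→d11:-→d12:-→d13:-→d14:-→d15:-→d16:H1→d17:-→d18:-→d19:-→d20:H1→d21:-→d22:-→d23:-→d24:-→d25:-→d26:-→d27:-→d28:-→d29:-→d30:-→d31:-→d32:H0  best=H0
  + 109.30.144.0/20 (H2) depth=20
  ? 172.59.0.3  path d0:H0→d1:-→d2:-→d3:-→d4:-→d5:-→d6:-→d7:-→d8:-→d9:-→d10:-→d11:-→d12:-→d13:-→d14:-→d15:-→d16:H1  best=H1
  + 109.16.0.0/12 (H1) depth=12
  ? 172.59.176.68  path d0:H0→d1:-→d2:-→d3:-→d4:-→d5:-→d6:-→d7:-→d8:-→d9:-→d10:-→d11:-→d12:-→d13:-→d14:-→d15:-→d16:H1→d17:-→d18:-→d19:-→d20:H1→d21:-  best=H1
  del 0.0.0.0/0 (clear depth 0)

== LOOKUPS ==
["H3","H3","H3","H2","H1","H1","H2","H0","H1","H1"]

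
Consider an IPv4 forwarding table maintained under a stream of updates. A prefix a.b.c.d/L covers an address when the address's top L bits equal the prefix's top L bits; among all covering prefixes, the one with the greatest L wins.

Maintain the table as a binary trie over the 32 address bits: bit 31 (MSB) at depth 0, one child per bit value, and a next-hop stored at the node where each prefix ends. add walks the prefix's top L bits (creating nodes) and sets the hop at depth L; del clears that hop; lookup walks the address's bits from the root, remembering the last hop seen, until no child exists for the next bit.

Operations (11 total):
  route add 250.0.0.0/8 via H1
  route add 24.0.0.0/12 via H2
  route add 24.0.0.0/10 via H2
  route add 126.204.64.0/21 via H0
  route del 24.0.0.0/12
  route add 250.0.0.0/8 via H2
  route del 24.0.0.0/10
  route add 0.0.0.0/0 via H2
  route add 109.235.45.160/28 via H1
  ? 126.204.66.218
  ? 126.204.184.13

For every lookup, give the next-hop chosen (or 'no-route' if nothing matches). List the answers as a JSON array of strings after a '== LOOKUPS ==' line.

Process each operation:
  + 250.0.0.0/8 (H1) depth=8
  + 24.0.0.0/12 (H2) depth=12
  + 24.0.0.0/10 (H2) depth=10
  + 126.204.64.0/21 (H0) depth=21
  - 24.0.0.0/12 clear@12
  + 250.0.0.0/8 (H2) depth=8
  - 24.0.0.0/10 clear@10
  + 0.0.0.0/0 (H2) depth=0
  + 109.235.45.160/28 (H1) depth=28
  ? 126.204.66.218  path d0:H2→d1:-→d2:-→d3:-→d4:-→d5:-→d6:-→d7:-→d8:-→d9:-→d10:-→d11:-→d12:-→d13:-→d14:-→d15:-→d16:-→d17:-→d18:-→d19:-→d20:-→d21:H0  best=H0
  ? 126.204.184.13  path d0:H2→d1:-→d2:-→d3:-→d4:-→d5:-→d6:-→d7:-→d8:-→d9:-→d10:-→d11:-→d12:-→d13:-→d14:-→d15:-→d16:-  best=H2

== LOOKUPS ==
["H0","H2"]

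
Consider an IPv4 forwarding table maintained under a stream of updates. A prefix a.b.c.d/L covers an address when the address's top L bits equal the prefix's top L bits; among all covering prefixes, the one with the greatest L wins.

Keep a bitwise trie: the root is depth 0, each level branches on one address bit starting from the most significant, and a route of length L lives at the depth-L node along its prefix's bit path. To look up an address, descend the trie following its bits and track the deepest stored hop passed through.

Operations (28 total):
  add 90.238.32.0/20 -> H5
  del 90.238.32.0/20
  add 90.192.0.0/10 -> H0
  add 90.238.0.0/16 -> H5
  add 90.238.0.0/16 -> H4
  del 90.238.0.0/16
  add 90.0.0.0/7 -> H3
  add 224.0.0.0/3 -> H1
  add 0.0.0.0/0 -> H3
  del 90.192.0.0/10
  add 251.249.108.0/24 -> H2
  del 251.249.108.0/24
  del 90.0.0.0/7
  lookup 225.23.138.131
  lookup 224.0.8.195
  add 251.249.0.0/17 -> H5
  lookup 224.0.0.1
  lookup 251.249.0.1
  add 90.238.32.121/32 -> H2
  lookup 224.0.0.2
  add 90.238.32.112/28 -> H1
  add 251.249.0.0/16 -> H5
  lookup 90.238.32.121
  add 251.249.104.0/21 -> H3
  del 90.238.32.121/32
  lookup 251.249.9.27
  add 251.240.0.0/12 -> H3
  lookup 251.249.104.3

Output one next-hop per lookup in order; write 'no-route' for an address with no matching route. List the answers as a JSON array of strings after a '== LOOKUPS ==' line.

Process each operation:
  + 90.238.32.0/20 (H5) depth=20
  - 90.238.32.0/20 clear@20
  + 90.192.0.0/10 (H0) depth=10
  + 90.238.0.0/16 (H5) depth=16
  + 90.238.0.0/16 (H4) depth=16
  - 90.238.0.0/16 clear@16
  + 90.0.0.0/7 (H3) depth=7
  + 224.0.0.0/3 (H1) depth=3
  + 0.0.0.0/0 (H3) depth=0
  - 90.192.0.0/10 clear@10
  + 251.249.108.0/24 (H2) depth=24
  - 251.249.108.0/24 clear@24
  - 90.0.0.0/7 clear@7
  lookup 225.23.138.131: bits 111 walk d0:H3→d1:-→d2:-→d3:H1 -> H1
  lookup 224.0.8.195: bits 111 walk d0:H3→d1:-→d2:-→d3:H1 -> H1
  + 251.249.0.0/17 (H5) depth=17
  lookup 224.0.0.1: bits 111 walk d0:H3→d1:-→d2:-→d3:H1 -> H1
  lookup 251.249.0.1: bits 11111011111110010 walk d0:H3→d1:-→d2:-→d3:H1→d4:-→d5:-→d6:-→d7:-→d8:-→d9:-→d10:-→d11:-→d12:-→d13:-→d14:-→d15:-→d16:-→d17:H5 -> H5
  + 90.238.32.121/32 (H2) depth=32
  lookup 224.0.0.2: bits 111 walk d0:H3→d1:-→d2:-→d3:H1 -> H1
  + 90.238.32.112/28 (H1) depth=28
  + 251.249.0.0/16 (H5) depth=16
  lookup 90.238.32.121: bits 01011010111011100010000001111001 walk d0:H3→d1:-→d2:-→d3:-→d4:-→d5:-→d6:-→d7:-→d8:-→d9:-→d10:-→d11:-→d12:-→d13:-→d14:-→d15:-→d16:-→d17:-→d18:-→d19:-→d20:-→d21:-→d22:-→d23:-→d24:-→d25:-→d26:-→d27:-→d28:H1→d29:-→d30:-→d31:-→d32:H2 -> H2
  + 251.249.104.0/21 (H3) depth=21
  - 90.238.32.121/32 clear@32
  lookup 251.249.9.27: bits 11111011111110010 walk d0:H3→d1:-→d2:-→d3:H1→d4:-→d5:-→d6:-→d7:-→d8:-→d9:-→d10:-→d11:-→d12:-→d13:-→d14:-→d15:-→d16:H5→d17:H5 -> H5
  + 251.240.0.0/12 (H3) depth=12
  lookup 251.249.104.3: bits 111110111111100101101 walk d0:H3→d1:-→d2:-→d3:H1→d4:-→d5:-→d6:-→d7:-→d8:-→d9:-→d10:-→d11:-→d12:H3→d13:-→d14:-→d15:-→d16:H5→d17:H5→d18:-→d19:-→d20:-→d21:H3 -> H3

== LOOKUPS ==
["H1","H1","H1","H5","H1","H2","H5","H3"]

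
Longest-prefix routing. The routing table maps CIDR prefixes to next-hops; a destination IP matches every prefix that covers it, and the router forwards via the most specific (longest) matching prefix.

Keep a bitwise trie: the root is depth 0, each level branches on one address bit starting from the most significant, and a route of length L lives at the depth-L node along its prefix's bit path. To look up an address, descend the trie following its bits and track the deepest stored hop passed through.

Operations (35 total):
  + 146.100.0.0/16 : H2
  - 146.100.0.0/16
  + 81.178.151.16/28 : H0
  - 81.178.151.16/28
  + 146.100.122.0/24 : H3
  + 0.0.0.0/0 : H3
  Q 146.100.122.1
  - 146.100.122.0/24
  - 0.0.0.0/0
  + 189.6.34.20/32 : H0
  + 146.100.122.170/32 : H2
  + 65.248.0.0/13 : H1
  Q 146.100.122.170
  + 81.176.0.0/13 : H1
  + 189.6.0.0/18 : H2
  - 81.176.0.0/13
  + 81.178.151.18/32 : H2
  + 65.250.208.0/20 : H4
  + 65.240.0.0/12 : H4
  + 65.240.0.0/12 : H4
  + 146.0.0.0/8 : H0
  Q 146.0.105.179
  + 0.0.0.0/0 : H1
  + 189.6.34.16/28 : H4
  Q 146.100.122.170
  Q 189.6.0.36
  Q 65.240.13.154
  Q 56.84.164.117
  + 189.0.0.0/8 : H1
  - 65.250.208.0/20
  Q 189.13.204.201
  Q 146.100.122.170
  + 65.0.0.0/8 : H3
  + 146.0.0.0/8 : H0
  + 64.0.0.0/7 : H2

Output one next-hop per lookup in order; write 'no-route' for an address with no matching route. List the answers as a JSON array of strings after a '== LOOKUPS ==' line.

Trace:
  + 146.100.0.0/16 (H2) depth=16
  - 146.100.0.0/16 clear@16
  + 81.178.151.16/28 (H0) depth=28
  - 81.178.151.16/28 clear@28
  + 146.100.122.0/24 (H3) depth=24
  + 0.0.0.0/0 (H3) depth=0
  lookup 146.100.122.1: bits 100100100110010001111010 walk d0:H3→d1:-→d2:-→d3:-→d4:-→d5:-→d6:-→d7:-→d8:-→d9:-→d10:-→d11:-→d12:-→d13:-→d14:-→d15:-→d16:-→d17:-→d18:-→d19:-→d20:-→d21:-→d22:-→d23:-→d24:H3 -> H3
  - 146.100.122.0/24 clear@24
  - 0.0.0.0/0 clear@0
  + 189.6.34.20/32 (H0) depth=32
  + 146.100.122.170/32 (H2) depth=32
  + 65.248.0.0/13 (H1) depth=13
  lookup 146.100.122.170: bits 10010010011001000111101010101010 walk d0:-→d1:-→d2:-→d3:-→d4:-→d5:-→d6:-→d7:-→d8:-→d9:-→d10:-→d11:-→d12:-→d13:-→d14:-→d15:-→d16:-→d17:-→d18:-→d19:-→d20:-→d21:-→d22:-→d23:-→d24:-→d25:-→d26:-→d27:-→d28:-→d29:-→d30:-→d31:-→d32:H2 -> H2
  + 81.176.0.0/13 (H1) depth=13
  + 189.6.0.0/18 (H2) depth=18
  - 81.176.0.0/13 clear@13
  + 81.178.151.18/32 (H2) depth=32
  + 65.250.208.0/20 (H4) depth=20
  + 65.240.0.0/12 (H4) depth=12
  + 65.240.0.0/12 (H4) depth=12
  + 146.0.0.0/8 (H0) depth=8
  lookup 146.0.105.179: bits 100100100 walk d0:-→d1:-→d2:-→d3:-→d4:-→d5:-→d6:-→d7:-→d8:H0→d9:- -> H0
  + 0.0.0.0/0 (H1) depth=0
  + 189.6.34.16/28 (H4) depth=28
  lookup 146.100.122.170: bits 10010010011001000111101010101010 walk d0:H1→d1:-→d2:-→d3:-→d4:-→d5:-→d6:-→d7:-→d8:H0→d9:-→d10:-→d11:-→d12:-→d13:-→d14:-→d15:-→d16:-→d17:-→d18:-→d19:-→d20:-→d21:-→d22:-→d23:-→d24:-→d25:-→d26:-→d27:-→d28:-→d29:-→d30:-→d31:-→d32:H2 -> H2
  lookup 189.6.0.36: bits 101111010000011000 walk d0:H1→d1:-→d2:-→d3:-→d4:-→d5:-→d6:-→d7:-→d8:-→d9:-→d10:-→d11:-→d12:-→d13:-→d14:-→d15:-→d16:-→d17:-→d18:H2 -> H2
  lookup 65.240.13.154: bits 010000011111 walk d0:H1→d1:-→d2:-→d3:-→d4:-→d5:-→d6:-→d7:-→d8:-→d9:-→d10:-→d11:-→d12:H4 -> H4
  lookup 56.84.164.117: bits 0 walk d0:H1→d1:- -> H1
  + 189.0.0.0/8 (H1) depth=8
  - 65.250.208.0/20 clear@20
  lookup 189.13.204.201: bits 101111010000 walk d0:H1→d1:-→d2:-→d3:-→d4:-→d5:-→d6:-→d7:-→d8:H1→d9:-→d10:-→d11:-→d12:- -> H1
  lookup 146.100.122.170: bits 10010010011001000111101010101010 walk d0:H1→d1:-→d2:-→d3:-→d4:-→d5:-→d6:-→d7:-→d8:H0→d9:-→d10:-→d11:-→d12:-→d13:-→d14:-→d15:-→d16:-→d17:-→d18:-→d19:-→d20:-→d21:-→d22:-→d23:-→d24:-→d25:-→d26:-→d27:-→d28:-→d29:-→d30:-→d31:-→d32:H2 -> H2
  + 65.0.0.0/8 (H3) depth=8
  + 146.0.0.0/8 (H0) depth=8
  + 64.0.0.0/7 (H2) depth=7

== LOOKUPS ==
["H3","H2","H0","H2","H2","H4","H1","H1","H2"]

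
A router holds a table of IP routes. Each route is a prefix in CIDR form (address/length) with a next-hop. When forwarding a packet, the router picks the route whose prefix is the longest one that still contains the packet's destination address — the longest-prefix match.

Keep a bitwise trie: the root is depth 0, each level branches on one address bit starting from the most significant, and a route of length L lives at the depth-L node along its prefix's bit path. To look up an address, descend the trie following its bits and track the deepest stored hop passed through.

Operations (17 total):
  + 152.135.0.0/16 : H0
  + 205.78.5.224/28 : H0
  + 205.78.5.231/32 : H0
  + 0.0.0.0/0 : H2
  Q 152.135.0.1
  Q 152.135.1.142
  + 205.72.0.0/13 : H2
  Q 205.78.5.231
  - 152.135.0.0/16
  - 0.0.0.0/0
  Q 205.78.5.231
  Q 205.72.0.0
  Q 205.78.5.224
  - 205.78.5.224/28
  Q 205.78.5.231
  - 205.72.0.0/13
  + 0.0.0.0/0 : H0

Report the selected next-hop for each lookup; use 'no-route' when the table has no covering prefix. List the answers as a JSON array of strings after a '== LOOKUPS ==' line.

Trace:
  add 152.135.0.0/16 -> H0 at depth 16
  add 205.78.5.224/28 -> H0 at depth 28
  add 205.78.5.231/32 -> H0 at depth 32
  add 0.0.0.0/0 -> H2 at depth 0
  ? 152.135.0.1  path d0:H2→d1:-→d2:-→d3:-→d4:-→d5:-→d6:-→d7:-→d8:-→d9:-→d10:-→d11:-→d12:-→d13:-→d14:-→d15:-→d16:H0  best=H0
  ? 152.135.1.142  path d0:H2→d1:-→d2:-→d3:-→d4:-→d5:-→d6:-→d7:-→d8:-→d9:-→d10:-→d11:-→d12:-→d13:-→d14:-→d15:-→d16:H0  best=H0
  add 205.72.0.0/13 -> H2 at depth 13
  ? 205.78.5.231  path d0:H2→d1:-→d2:-→d3:-→d4:-→d5:-→d6:-→d7:-→d8:-→d9:-→d10:-→d11:-→d12:-→d13:H2→d14:-→d15:-→d16:-→d17:-→d18:-→d19:-→d20:-→d21:-→d22:-→d23:-→d24:-→d25:-→d26:-→d27:-→d28:H0→d29:-→d30:-→d31:-→d32:H0  best=H0
  - 152.135.0.0/16 clear@16
  - 0.0.0.0/0 clear@0
  ? 205.78.5.231  path d0:-→d1:-→d2:-→d3:-→d4:-→d5:-→d6:-→d7:-→d8:-→d9:-→d10:-→d11:-→d12:-→d13:H2→d14:-→d15:-→d16:-→d17:-→d18:-→d19:-→d20:-→d21:-→d22:-→d23:-→d24:-→d25:-→d26:-→d27:-→d28:H0→d29:-→d30:-→d31:-→d32:H0  best=H0
  ? 205.72.0.0  path d0:-→d1:-→d2:-→d3:-→d4:-→d5:-→d6:-→d7:-→d8:-→d9:-→d10:-→d11:-→d12:-→d13:H2  best=H2
  ? 205.78.5.224  path d0:-→d1:-→d2:-→d3:-→d4:-→d5:-→d6:-→d7:-→d8:-→d9:-→d10:-→d11:-→d12:-→d13:H2→d14:-→d15:-→d16:-→d17:-→d18:-→d19:-→d20:-→d21:-→d22:-→d23:-→d24:-→d25:-→d26:-→d27:-→d28:H0→d29:-  best=H0
  - 205.78.5.224/28 clear@28
  ? 205.78.5.231  path d0:-→d1:-→d2:-→d3:-→d4:-→d5:-→d6:-→d7:-→d8:-→d9:-→d10:-→d11:-→d12:-→d13:H2→d14:-→d15:-→d16:-→d17:-→d18:-→d19:-→d20:-→d21:-→d22:-→d23:-→d24:-→d25:-→d26:-→d27:-→d28:-→d29:-→d30:-→d31:-→d32:H0  best=H0
  - 205.72.0.0/13 clear@13
  add 0.0.0.0/0 -> H0 at depth 0

== LOOKUPS ==
["H0","H0","H0","H0","H2","H0","H0"]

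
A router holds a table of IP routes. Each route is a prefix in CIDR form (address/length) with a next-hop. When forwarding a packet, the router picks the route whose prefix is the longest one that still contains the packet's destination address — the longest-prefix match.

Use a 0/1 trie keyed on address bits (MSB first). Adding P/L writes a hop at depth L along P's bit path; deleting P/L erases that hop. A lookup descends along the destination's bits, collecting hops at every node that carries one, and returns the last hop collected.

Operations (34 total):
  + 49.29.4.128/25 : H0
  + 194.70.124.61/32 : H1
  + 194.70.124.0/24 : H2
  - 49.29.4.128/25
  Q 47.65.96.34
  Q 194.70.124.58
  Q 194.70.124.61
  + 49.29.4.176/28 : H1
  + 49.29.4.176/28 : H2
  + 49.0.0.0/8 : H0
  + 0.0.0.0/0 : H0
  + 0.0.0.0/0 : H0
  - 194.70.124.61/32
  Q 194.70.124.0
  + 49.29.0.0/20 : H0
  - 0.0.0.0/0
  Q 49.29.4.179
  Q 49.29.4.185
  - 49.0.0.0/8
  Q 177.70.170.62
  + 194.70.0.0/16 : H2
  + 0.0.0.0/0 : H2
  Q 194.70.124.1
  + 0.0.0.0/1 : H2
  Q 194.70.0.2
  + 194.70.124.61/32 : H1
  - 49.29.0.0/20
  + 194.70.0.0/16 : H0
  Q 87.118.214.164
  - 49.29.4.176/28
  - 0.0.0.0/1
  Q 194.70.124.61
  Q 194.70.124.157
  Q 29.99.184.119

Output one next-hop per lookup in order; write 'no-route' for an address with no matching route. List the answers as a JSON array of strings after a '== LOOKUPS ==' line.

Apply in order:
  add 49.29.4.128/25 -> H0 at depth 25
  add 194.70.124.61/32 -> H1 at depth 32
  add 194.70.124.0/24 -> H2 at depth 24
  - 49.29.4.128/25 clear@25
  lookup 47.65.96.34: bits 001 walk d0:-→d1:-→d2:-→d3:- -> no-route
  lookup 194.70.124.58: bits 11000010010001100111110000111 walk d0:-→d1:-→d2:-→d3:-→d4:-→d5:-→d6:-→d7:-→d8:-→d9:-→d10:-→d11:-→d12:-→d13:-→d14:-→d15:-→d16:-→d17:-→d18:-→d19:-→d20:-→d21:-→d22:-→d23:-→d24:H2→d25:-→d26:-→d27:-→d28:-→d29:- -> H2
  lookup 194.70.124.61: bits 11000010010001100111110000111101 walk d0:-→d1:-→d2:-→d3:-→d4:-→d5:-→d6:-→d7:-→d8:-→d9:-→d10:-→d11:-→d12:-→d13:-→d14:-→d15:-→d16:-→d17:-→d18:-→d19:-→d20:-→d21:-→d22:-→d23:-→d24:H2→d25:-→d26:-→d27:-→d28:-→d29:-→d30:-→d31:-→d32:H1 -> H1
  add 49.29.4.176/28 -> H1 at depth 28
  add 49.29.4.176/28 -> H2 at depth 28
  add 49.0.0.0/8 -> H0 at depth 8
  add 0.0.0.0/0 -> H0 at depth 0
  add 0.0.0.0/0 -> H0 at depth 0
  - 194.70.124.61/32 clear@32
  lookup 194.70.124.0: bits 11000010010001100111110000 walk d0:H0→d1:-→d2:-→d3:-→d4:-→d5:-→d6:-→d7:-→d8:-→d9:-→d10:-→d11:-→d12:-→d13:-→d14:-→d15:-→d16:-→d17:-→d18:-→d19:-→d20:-→d21:-→d22:-→d23:-→d24:H2→d25:-→d26:- -> H2
  add 49.29.0.0/20 -> H0 at depth 20
  - 0.0.0.0/0 clear@0
  lookup 49.29.4.179: bits 0011000100011101000001001011 walk d0:-→d1:-→d2:-→d3:-→d4:-→d5:-→d6:-→d7:-→d8:H0→d9:-→d10:-→d11:-→d12:-→d13:-→d14:-→d15:-→d16:-→d17:-→d18:-→d19:-→d20:H0→d21:-→d22:-→d23:-→d24:-→d25:-→d26:-→d27:-→d28:H2 -> H2
  lookup 49.29.4.185: bits 0011000100011101000001001011 walk d0:-→d1:-→d2:-→d3:-→d4:-→d5:-→d6:-→d7:-→d8:H0→d9:-→d10:-→d11:-→d12:-→d13:-→d14:-→d15:-→d16:-→d17:-→d18:-→d19:-→d20:H0→d21:-→d22:-→d23:-→d24:-→d25:-→d26:-→d27:-→d28:H2 -> H2
  - 49.0.0.0/8 clear@8
  lookup 177.70.170.62: bits 1 walk d0:-→d1:- -> no-route
  add 194.70.0.0/16 -> H2 at depth 16
  add 0.0.0.0/0 -> H2 at depth 0
  lookup 194.70.124.1: bits 11000010010001100111110000 walk d0:H2→d1:-→d2:-→d3:-→d4:-→d5:-→d6:-→d7:-→d8:-→d9:-→d10:-→d11:-→d12:-→d13:-→d14:-→d15:-→d16:H2→d17:-→d18:-→d19:-→d20:-→d21:-→d22:-→d23:-→d24:H2→d25:-→d26:- -> H2
  add 0.0.0.0/1 -> H2 at depth 1
  lookup 194.70.0.2: bits 11000010010001100 walk d0:H2→d1:-→d2:-→d3:-→d4:-→d5:-→d6:-→d7:-→d8:-→d9:-→d10:-→d11:-→d12:-→d13:-→d14:-→d15:-→d16:H2→d17:- -> H2
  add 194.70.124.61/32 -> H1 at depth 32
  - 49.29.0.0/20 clear@20
  add 194.70.0.0/16 -> H0 at depth 16
  lookup 87.118.214.164: bits 0 walk d0:H2→d1:H2 -> H2
  - 49.29.4.176/28 clear@28
  - 0.0.0.0/1 clear@1
  lookup 194.70.124.61: bits 11000010010001100111110000111101 walk d0:H2→d1:-→d2:-→d3:-→d4:-→d5:-→d6:-→d7:-→d8:-→d9:-→d10:-→d11:-→d12:-→d13:-→d14:-→d15:-→d16:H0→d17:-→d18:-→d19:-→d20:-→d21:-→d22:-→d23:-→d24:H2→d25:-→d26:-→d27:-→d28:-→d29:-→d30:-→d31:-→d32:H1 -> H1
  lookup 194.70.124.157: bits 110000100100011001111100 walk d0:H2→d1:-→d2:-→d3:-→d4:-→d5:-→d6:-→d7:-→d8:-→d9:-→d10:-→d11:-→d12:-→d13:-→d14:-→d15:-→d16:H0→d17:-→d18:-→d19:-→d20:-→d21:-→d22:-→d23:-→d24:H2 -> H2
  lookup 29.99.184.119: bits 00 walk d0:H2→d1:-→d2:- -> H2

== LOOKUPS ==
["no-route","H2","H1","H2","H2","H2","no-route","H2","H2","H2","H1","H2","H2"]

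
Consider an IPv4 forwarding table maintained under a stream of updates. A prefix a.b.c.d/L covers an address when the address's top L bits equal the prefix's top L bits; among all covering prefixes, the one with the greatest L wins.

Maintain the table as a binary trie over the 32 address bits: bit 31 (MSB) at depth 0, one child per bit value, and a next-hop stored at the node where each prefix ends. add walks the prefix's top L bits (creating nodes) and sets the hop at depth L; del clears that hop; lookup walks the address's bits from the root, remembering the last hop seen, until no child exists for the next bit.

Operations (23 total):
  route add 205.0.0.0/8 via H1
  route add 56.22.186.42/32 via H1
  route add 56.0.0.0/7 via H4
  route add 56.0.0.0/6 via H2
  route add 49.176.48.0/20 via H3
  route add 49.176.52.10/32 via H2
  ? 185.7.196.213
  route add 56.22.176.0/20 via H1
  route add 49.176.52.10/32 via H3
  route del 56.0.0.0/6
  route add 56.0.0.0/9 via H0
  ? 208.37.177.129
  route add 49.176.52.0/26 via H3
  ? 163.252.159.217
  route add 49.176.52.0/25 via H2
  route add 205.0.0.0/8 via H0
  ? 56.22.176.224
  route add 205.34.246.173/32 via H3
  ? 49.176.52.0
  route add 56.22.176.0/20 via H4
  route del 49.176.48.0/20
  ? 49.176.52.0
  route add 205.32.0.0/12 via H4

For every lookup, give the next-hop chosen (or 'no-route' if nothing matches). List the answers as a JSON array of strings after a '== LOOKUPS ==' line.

Process each operation:
  + 205.0.0.0/8 (H1) depth=8
  + 56.22.186.42/32 (H1) depth=32
  + 56.0.0.0/7 (H4) depth=7
  + 56.0.0.0/6 (H2) depth=6
  + 49.176.48.0/20 (H3) depth=20
  + 49.176.52.10/32 (H2) depth=32
  lookup 185.7.196.213: bits 1 walk d0:-→d1:- -> no-route
  + 56.22.176.0/20 (H1) depth=20
  + 49.176.52.10/32 (H3) depth=32
  del 56.0.0.0/6 (clear depth 6)
  + 56.0.0.0/9 (H0) depth=9
  lookup 208.37.177.129: bits 110 walk d0:-→d1:-→d2:-→d3:- -> no-route
  + 49.176.52.0/26 (H3) depth=26
  lookup 163.252.159.217: bits 1 walk d0:-→d1:- -> no-route
  + 49.176.52.0/25 (H2) depth=25
  + 205.0.0.0/8 (H0) depth=8
  lookup 56.22.176.224: bits 00111000000101101011 walk d0:-→d1:-→d2:-→d3:-→d4:-→d5:-→d6:-→d7:H4→d8:-→d9:H0→d10:-→d11:-→d12:-→d13:-→d14:-→d15:-→d16:-→d17:-→d18:-→d19:-→d20:H1 -> H1
  + 205.34.246.173/32 (H3) depth=32
  lookup 49.176.52.0: bits 0011000110110000001101000000 walk d0:-→d1:-→d2:-→d3:-→d4:-→d5:-→d6:-→d7:-→d8:-→d9:-→d10:-→d11:-→d12:-→d13:-→d14:-→d15:-→d16:-→d17:-→d18:-→d19:-→d20:H3→d21:-→d22:-→d23:-→d24:-→d25:H2→d26:H3→d27:-→d28:- -> H3
  + 56.22.176.0/20 (H4) depth=20
  del 49.176.48.0/20 (clear depth 20)
  lookup 49.176.52.0: bits 0011000110110000001101000000 walk d0:-→d1:-→d2:-→d3:-→d4:-→d5:-→d6:-→d7:-→d8:-→d9:-→d10:-→d11:-→d12:-→d13:-→d14:-→d15:-→d16:-→d17:-→d18:-→d19:-→d20:-→d21:-→d22:-→d23:-→d24:-→d25:H2→d26:H3→d27:-→d28:- -> H3
  + 205.32.0.0/12 (H4) depth=12

== LOOKUPS ==
["no-route","no-route","no-route","H1","H3","H3"]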